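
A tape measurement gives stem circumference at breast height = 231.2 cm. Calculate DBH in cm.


Formula: DBH = C / pi
DBH = 231.2 / pi
pi = 3.14159...
DBH = 73.6 cm

73.6


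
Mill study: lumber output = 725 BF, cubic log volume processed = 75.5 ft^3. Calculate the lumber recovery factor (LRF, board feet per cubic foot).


Formula: LRF = Lumber Output (BF) / Log Input (ft^3)
LRF = 725 BF / 75.5 ft^3
LRF = 9.6 BF/ft^3

9.6


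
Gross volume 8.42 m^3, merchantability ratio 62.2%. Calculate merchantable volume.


Formula: MV = V_total * (merchantable_pct / 100)
Merchantable fraction = 62.2% / 100 = 0.622
MV = 8.42 m^3 * 0.622 = 5.237 m^3

5.237


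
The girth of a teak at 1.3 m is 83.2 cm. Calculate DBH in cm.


Formula: DBH = C / pi
DBH = 83.2 / pi
pi = 3.14159...
DBH = 26.5 cm

26.5


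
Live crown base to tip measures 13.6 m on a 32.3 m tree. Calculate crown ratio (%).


Formula: Crown Ratio = (Crown Length / Total Height) * 100
CR = (13.6 m / 32.3 m) * 100
CR = 0.4211 * 100 = 42.1%

42.1


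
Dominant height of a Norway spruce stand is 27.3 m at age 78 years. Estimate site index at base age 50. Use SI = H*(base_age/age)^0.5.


Formula: SI = H_dom * (base_age / age)^0.5
Age ratio = 50 / 78 = 0.64103
sqrt(age_ratio) = 0.80064
SI = 27.3 * 0.80064 = 21.9 m

21.9


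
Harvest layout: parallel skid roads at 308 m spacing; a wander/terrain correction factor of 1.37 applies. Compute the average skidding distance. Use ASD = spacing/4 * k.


Formula: ASD = (spacing / 4) * correction
Uncorrected distance = spacing / 4 = 308 / 4 = 77 m
ASD = 77 * 1.37 = 105 m

105


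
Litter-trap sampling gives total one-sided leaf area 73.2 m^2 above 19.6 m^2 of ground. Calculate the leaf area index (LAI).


Formula: LAI = total leaf area / ground area  (dimensionless)
LAI = 73.2 m^2 / 19.6 m^2
LAI = 3.73

3.73


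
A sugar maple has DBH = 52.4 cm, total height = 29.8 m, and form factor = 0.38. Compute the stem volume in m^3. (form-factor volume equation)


Formula: V = pi * (DBH/200)^2 * H * ff
Radius = DBH/200 = 52.4/200 = 0.262 m
Radius^2 = 0.262^2 = 0.068644 m^2
V = pi * 0.068644 * 29.8 * 0.38
V = 2.442 m^3

2.442


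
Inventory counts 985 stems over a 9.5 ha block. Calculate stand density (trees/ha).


Formula: Stand Density = N_trees / Area_ha
Density = 985 trees / 9.5 ha
Density = 104 trees/ha

104


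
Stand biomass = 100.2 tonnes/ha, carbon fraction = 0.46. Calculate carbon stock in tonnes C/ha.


Formula: Carbon Stock = Biomass * Carbon Fraction
C = 100.2 t/ha * 0.46
C = 46.1 t C/ha

46.1


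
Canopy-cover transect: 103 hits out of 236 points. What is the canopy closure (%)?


Formula: Canopy closure = covered points / total points * 100
Closure = 103 / 236 * 100
Closure = 0.4364 * 100 = 43.6%

43.6


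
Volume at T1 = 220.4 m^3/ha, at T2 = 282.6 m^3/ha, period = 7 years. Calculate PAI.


Formula: PAI = (V_T2 - V_T1) / (T2 - T1)
Volume increment = 282.6 - 220.4 = 62.2 m^3/ha
PAI = 62.2 / 7 = 8.89 m^3/ha/year

8.89


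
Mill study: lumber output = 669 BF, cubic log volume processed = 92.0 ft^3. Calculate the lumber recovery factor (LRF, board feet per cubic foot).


Formula: LRF = Lumber Output (BF) / Log Input (ft^3)
LRF = 669 BF / 92.0 ft^3
LRF = 7.27 BF/ft^3

7.27


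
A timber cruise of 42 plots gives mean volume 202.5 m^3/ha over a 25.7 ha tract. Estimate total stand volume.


Formula: Total Volume = Mean Volume per ha * Total Area
Total Volume = 202.5 m^3/ha * 25.7 ha
Total Volume = 5204 m^3

5204


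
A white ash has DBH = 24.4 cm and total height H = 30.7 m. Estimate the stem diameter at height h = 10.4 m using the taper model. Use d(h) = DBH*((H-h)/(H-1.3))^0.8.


Taper: d(h) = DBH * ((H - h) / (H - 1.3))^0.8
Numerator = H - h = 30.7 - 10.4 = 20.3 m
Denominator = H - 1.3 = 30.7 - 1.3 = 29.4 m
Ratio = 20.3 / 29.4 = 0.69048
d = 24.4 * 0.69048^0.8 = 18.1 cm

18.1


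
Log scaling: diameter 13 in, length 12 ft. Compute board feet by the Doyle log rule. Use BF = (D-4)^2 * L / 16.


Doyle: BF = (D - 4)^2 * L / 16
Adjusted diameter = 13 - 4 = 9 in
(D-4)^2 = 9^2 = 81
BF = 81 * 12 / 16 = 61 BF

61


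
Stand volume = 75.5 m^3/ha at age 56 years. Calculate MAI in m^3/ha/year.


Formula: MAI = Total Volume / Stand Age
MAI = 75.5 m^3/ha / 56 years
MAI = 1.35 m^3/ha/year

1.35


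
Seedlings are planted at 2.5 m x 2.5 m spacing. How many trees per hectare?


Formula: TPH = 10000 m^2/ha / (spacing_x * spacing_y)
Area per tree = 2.5 m * 2.5 m = 6.25 m^2
TPH = 10000 / 6.25 = 1600 trees/ha

1600


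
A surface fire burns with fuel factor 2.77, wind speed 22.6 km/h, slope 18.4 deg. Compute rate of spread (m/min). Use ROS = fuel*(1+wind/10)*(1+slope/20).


Formula: ROS = fuel * (1 + wind/10) * (1 + slope/20)
Wind factor = 1 + 22.6/10 = 3.26
Slope factor = 1 + 18.4/20 = 1.92
ROS = 2.77 * 3.26 * 1.92 = 17.34 m/min

17.34


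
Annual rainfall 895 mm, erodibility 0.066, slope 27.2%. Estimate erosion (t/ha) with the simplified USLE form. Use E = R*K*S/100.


Formula: E = R * K * S / 100  (simplified USLE)
R * K = 895 * 0.066 = 59.07
E = 59.07 * 27.2 / 100 = 16.07 t/ha

16.07


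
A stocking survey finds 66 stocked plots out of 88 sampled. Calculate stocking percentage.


Formula: Stocking % = stocked plots / total plots * 100
Stocking = 66 / 88 * 100
Stocking = 0.75 * 100 = 75.0%

75.0


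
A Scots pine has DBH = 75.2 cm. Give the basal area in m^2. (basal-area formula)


Formula: BA = pi * (DBH/2)^2 / 10000  (cm^2 to m^2)
Radius = DBH/2 = 75.2/2 = 37.6 cm
BA = pi * 37.6^2 / 10000
   = 4441.458 cm^2 / 10000
   = 0.4441 m^2

0.4441


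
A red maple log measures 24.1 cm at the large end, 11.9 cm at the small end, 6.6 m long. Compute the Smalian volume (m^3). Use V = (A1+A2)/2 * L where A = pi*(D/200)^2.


Smalian: V = (A1 + A2)/2 * L,  A = pi*(D/200)^2
A1 = pi*(24.1/200)^2 = 0.045617 m^2
A2 = pi*(11.9/200)^2 = 0.011122 m^2
V = (0.045617+0.011122)/2*6.6 = 0.1872 m^3

0.1872


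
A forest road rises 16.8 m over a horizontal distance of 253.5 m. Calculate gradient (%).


Formula: Gradient = rise / run * 100
Gradient = 16.8 / 253.5 * 100 = 6.6%

6.6


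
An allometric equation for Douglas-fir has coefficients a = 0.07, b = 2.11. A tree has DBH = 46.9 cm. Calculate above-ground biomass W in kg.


Formula: W = a * DBH^b  (allometric power law)
DBH^b = 46.9^2.11 = 3358.7269
W = 0.07 * 3358.7269 = 235.1 kg

235.1


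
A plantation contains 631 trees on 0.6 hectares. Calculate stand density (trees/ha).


Formula: Stand Density = N_trees / Area_ha
Density = 631 trees / 0.6 ha
Density = 1052 trees/ha

1052


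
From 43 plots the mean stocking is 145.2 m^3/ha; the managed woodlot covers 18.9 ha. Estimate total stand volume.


Formula: Total Volume = Mean Volume per ha * Total Area
Total Volume = 145.2 m^3/ha * 18.9 ha
Total Volume = 2744 m^3

2744


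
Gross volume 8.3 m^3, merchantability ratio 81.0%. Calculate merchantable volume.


Formula: MV = V_total * (merchantable_pct / 100)
Merchantable fraction = 81.0% / 100 = 0.81
MV = 8.3 m^3 * 0.81 = 6.723 m^3

6.723


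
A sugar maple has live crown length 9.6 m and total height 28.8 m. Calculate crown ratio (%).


Formula: Crown Ratio = (Crown Length / Total Height) * 100
CR = (9.6 m / 28.8 m) * 100
CR = 0.3333 * 100 = 33.3%

33.3


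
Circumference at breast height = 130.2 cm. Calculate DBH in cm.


Formula: DBH = C / pi
DBH = 130.2 / pi
pi = 3.14159...
DBH = 41.4 cm

41.4


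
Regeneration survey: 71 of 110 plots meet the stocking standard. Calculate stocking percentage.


Formula: Stocking % = stocked plots / total plots * 100
Stocking = 71 / 110 * 100
Stocking = 0.6455 * 100 = 64.5%

64.5


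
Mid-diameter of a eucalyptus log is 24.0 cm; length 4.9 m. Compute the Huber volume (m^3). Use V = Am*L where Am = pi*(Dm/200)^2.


Huber: V = Am * L,  Am = pi*(Dm/200)^2
Am = pi*(24.0/200)^2 = 0.045239 m^2
V = 0.045239*4.9 = 0.2217 m^3

0.2217


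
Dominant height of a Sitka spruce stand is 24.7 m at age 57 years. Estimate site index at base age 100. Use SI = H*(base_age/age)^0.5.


Formula: SI = H_dom * (base_age / age)^0.5
Age ratio = 100 / 57 = 1.75439
sqrt(age_ratio) = 1.32453
SI = 24.7 * 1.32453 = 32.7 m

32.7


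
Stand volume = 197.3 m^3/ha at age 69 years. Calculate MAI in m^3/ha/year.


Formula: MAI = Total Volume / Stand Age
MAI = 197.3 m^3/ha / 69 years
MAI = 2.86 m^3/ha/year

2.86


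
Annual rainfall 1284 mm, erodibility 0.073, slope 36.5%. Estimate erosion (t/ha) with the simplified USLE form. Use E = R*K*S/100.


Formula: E = R * K * S / 100  (simplified USLE)
R * K = 1284 * 0.073 = 93.732
E = 93.732 * 36.5 / 100 = 34.21 t/ha

34.21


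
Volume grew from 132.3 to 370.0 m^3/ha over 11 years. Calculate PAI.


Formula: PAI = (V_T2 - V_T1) / (T2 - T1)
Volume increment = 370.0 - 132.3 = 237.7 m^3/ha
PAI = 237.7 / 11 = 21.61 m^3/ha/year

21.61


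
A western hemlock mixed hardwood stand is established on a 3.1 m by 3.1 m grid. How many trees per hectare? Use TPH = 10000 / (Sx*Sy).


Formula: TPH = 10000 m^2/ha / (spacing_x * spacing_y)
Area per tree = 3.1 m * 3.1 m = 9.61 m^2
TPH = 10000 / 9.61 = 1041 trees/ha

1041


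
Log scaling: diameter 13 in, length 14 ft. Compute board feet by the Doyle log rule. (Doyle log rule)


Doyle: BF = (D - 4)^2 * L / 16
Adjusted diameter = 13 - 4 = 9 in
(D-4)^2 = 9^2 = 81
BF = 81 * 14 / 16 = 71 BF

71


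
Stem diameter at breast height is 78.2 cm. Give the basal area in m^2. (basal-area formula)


Formula: BA = pi * (DBH/2)^2 / 10000  (cm^2 to m^2)
Radius = DBH/2 = 78.2/2 = 39.1 cm
BA = pi * 39.1^2 / 10000
   = 4802.8983 cm^2 / 10000
   = 0.4803 m^2

0.4803


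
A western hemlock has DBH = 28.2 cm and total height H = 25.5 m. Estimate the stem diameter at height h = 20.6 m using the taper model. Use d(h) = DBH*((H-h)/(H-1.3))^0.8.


Taper: d(h) = DBH * ((H - h) / (H - 1.3))^0.8
Numerator = H - h = 25.5 - 20.6 = 4.9 m
Denominator = H - 1.3 = 25.5 - 1.3 = 24.2 m
Ratio = 4.9 / 24.2 = 0.20248
d = 28.2 * 0.20248^0.8 = 7.9 cm

7.9


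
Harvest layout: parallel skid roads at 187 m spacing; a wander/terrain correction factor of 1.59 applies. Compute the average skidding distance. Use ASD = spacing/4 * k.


Formula: ASD = (spacing / 4) * correction
Uncorrected distance = spacing / 4 = 187 / 4 = 46.75 m
ASD = 46.75 * 1.59 = 74 m

74


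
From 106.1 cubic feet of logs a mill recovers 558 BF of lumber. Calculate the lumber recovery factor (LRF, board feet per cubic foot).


Formula: LRF = Lumber Output (BF) / Log Input (ft^3)
LRF = 558 BF / 106.1 ft^3
LRF = 5.26 BF/ft^3

5.26


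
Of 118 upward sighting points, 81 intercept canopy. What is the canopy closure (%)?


Formula: Canopy closure = covered points / total points * 100
Closure = 81 / 118 * 100
Closure = 0.6864 * 100 = 68.6%

68.6


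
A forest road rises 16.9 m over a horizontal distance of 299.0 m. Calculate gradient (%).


Formula: Gradient = rise / run * 100
Gradient = 16.9 / 299.0 * 100 = 5.7%

5.7


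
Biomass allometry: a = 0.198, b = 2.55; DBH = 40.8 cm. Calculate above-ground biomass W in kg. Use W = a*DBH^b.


Formula: W = a * DBH^b  (allometric power law)
DBH^b = 40.8^2.55 = 12799.2174
W = 0.198 * 12799.2174 = 2534.2 kg

2534.2


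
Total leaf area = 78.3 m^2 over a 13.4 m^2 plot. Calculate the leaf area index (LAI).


Formula: LAI = total leaf area / ground area  (dimensionless)
LAI = 78.3 m^2 / 13.4 m^2
LAI = 5.84

5.84


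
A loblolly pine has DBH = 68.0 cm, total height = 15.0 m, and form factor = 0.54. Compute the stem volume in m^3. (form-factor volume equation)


Formula: V = pi * (DBH/200)^2 * H * ff
Radius = DBH/200 = 68.0/200 = 0.34 m
Radius^2 = 0.34^2 = 0.1156 m^2
V = pi * 0.1156 * 15.0 * 0.54
V = 2.942 m^3

2.942


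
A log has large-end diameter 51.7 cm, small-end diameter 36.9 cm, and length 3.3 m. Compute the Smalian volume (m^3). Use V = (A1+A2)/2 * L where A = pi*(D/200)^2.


Smalian: V = (A1 + A2)/2 * L,  A = pi*(D/200)^2
A1 = pi*(51.7/200)^2 = 0.209928 m^2
A2 = pi*(36.9/200)^2 = 0.106941 m^2
V = (0.209928+0.106941)/2*3.3 = 0.5228 m^3

0.5228


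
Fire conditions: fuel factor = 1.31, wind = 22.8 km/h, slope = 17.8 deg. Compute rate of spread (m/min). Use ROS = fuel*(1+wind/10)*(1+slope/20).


Formula: ROS = fuel * (1 + wind/10) * (1 + slope/20)
Wind factor = 1 + 22.8/10 = 3.28
Slope factor = 1 + 17.8/20 = 1.89
ROS = 1.31 * 3.28 * 1.89 = 8.12 m/min

8.12


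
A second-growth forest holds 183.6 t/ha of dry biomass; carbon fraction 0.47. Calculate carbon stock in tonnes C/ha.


Formula: Carbon Stock = Biomass * Carbon Fraction
C = 183.6 t/ha * 0.47
C = 86.3 t C/ha

86.3


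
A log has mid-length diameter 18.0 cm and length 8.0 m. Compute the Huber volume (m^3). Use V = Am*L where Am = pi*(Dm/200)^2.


Huber: V = Am * L,  Am = pi*(Dm/200)^2
Am = pi*(18.0/200)^2 = 0.025447 m^2
V = 0.025447*8.0 = 0.2036 m^3

0.2036


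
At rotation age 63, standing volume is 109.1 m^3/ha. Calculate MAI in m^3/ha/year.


Formula: MAI = Total Volume / Stand Age
MAI = 109.1 m^3/ha / 63 years
MAI = 1.73 m^3/ha/year

1.73


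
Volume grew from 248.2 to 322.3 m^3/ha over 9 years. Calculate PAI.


Formula: PAI = (V_T2 - V_T1) / (T2 - T1)
Volume increment = 322.3 - 248.2 = 74.1 m^3/ha
PAI = 74.1 / 9 = 8.23 m^3/ha/year

8.23


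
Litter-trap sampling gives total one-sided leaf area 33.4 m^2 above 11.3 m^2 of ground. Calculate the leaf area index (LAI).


Formula: LAI = total leaf area / ground area  (dimensionless)
LAI = 33.4 m^2 / 11.3 m^2
LAI = 2.96

2.96


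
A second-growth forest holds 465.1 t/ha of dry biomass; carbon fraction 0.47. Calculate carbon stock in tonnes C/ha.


Formula: Carbon Stock = Biomass * Carbon Fraction
C = 465.1 t/ha * 0.47
C = 218.6 t C/ha

218.6


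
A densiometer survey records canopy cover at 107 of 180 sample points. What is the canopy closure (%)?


Formula: Canopy closure = covered points / total points * 100
Closure = 107 / 180 * 100
Closure = 0.5944 * 100 = 59.4%

59.4


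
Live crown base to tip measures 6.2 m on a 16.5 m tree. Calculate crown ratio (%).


Formula: Crown Ratio = (Crown Length / Total Height) * 100
CR = (6.2 m / 16.5 m) * 100
CR = 0.3758 * 100 = 37.6%

37.6


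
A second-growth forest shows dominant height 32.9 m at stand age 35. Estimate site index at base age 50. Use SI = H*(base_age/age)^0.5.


Formula: SI = H_dom * (base_age / age)^0.5
Age ratio = 50 / 35 = 1.42857
sqrt(age_ratio) = 1.19523
SI = 32.9 * 1.19523 = 39.3 m

39.3


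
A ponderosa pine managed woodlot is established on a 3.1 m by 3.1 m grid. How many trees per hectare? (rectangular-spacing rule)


Formula: TPH = 10000 m^2/ha / (spacing_x * spacing_y)
Area per tree = 3.1 m * 3.1 m = 9.61 m^2
TPH = 10000 / 9.61 = 1041 trees/ha

1041


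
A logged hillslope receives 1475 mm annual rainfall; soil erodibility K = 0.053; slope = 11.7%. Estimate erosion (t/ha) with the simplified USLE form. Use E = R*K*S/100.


Formula: E = R * K * S / 100  (simplified USLE)
R * K = 1475 * 0.053 = 78.175
E = 78.175 * 11.7 / 100 = 9.15 t/ha

9.15


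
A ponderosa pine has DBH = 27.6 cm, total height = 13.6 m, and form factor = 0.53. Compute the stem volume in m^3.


Formula: V = pi * (DBH/200)^2 * H * ff
Radius = DBH/200 = 27.6/200 = 0.138 m
Radius^2 = 0.138^2 = 0.019044 m^2
V = pi * 0.019044 * 13.6 * 0.53
V = 0.431 m^3

0.431


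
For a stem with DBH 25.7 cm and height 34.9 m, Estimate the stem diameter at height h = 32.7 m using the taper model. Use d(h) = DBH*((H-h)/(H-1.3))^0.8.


Taper: d(h) = DBH * ((H - h) / (H - 1.3))^0.8
Numerator = H - h = 34.9 - 32.7 = 2.2 m
Denominator = H - 1.3 = 34.9 - 1.3 = 33.6 m
Ratio = 2.2 / 33.6 = 0.06548
d = 25.7 * 0.06548^0.8 = 2.9 cm

2.9


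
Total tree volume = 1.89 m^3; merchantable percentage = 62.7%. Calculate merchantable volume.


Formula: MV = V_total * (merchantable_pct / 100)
Merchantable fraction = 62.7% / 100 = 0.627
MV = 1.89 m^3 * 0.627 = 1.185 m^3

1.185


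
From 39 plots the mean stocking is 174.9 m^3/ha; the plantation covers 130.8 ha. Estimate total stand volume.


Formula: Total Volume = Mean Volume per ha * Total Area
Total Volume = 174.9 m^3/ha * 130.8 ha
Total Volume = 22877 m^3

22877


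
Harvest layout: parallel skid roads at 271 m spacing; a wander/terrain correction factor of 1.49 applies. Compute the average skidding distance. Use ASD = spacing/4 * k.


Formula: ASD = (spacing / 4) * correction
Uncorrected distance = spacing / 4 = 271 / 4 = 67.75 m
ASD = 67.75 * 1.49 = 101 m

101


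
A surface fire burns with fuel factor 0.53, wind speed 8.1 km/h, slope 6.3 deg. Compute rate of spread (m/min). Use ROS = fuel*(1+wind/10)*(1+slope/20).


Formula: ROS = fuel * (1 + wind/10) * (1 + slope/20)
Wind factor = 1 + 8.1/10 = 1.81
Slope factor = 1 + 6.3/20 = 1.315
ROS = 0.53 * 1.81 * 1.315 = 1.26 m/min

1.26


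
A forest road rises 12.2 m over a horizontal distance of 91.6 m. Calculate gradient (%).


Formula: Gradient = rise / run * 100
Gradient = 12.2 / 91.6 * 100 = 13.3%

13.3


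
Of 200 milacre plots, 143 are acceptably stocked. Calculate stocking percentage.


Formula: Stocking % = stocked plots / total plots * 100
Stocking = 143 / 200 * 100
Stocking = 0.715 * 100 = 71.5%

71.5


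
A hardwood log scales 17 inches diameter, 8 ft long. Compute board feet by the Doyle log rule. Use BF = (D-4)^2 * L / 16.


Doyle: BF = (D - 4)^2 * L / 16
Adjusted diameter = 17 - 4 = 13 in
(D-4)^2 = 13^2 = 169
BF = 169 * 8 / 16 = 85 BF

85


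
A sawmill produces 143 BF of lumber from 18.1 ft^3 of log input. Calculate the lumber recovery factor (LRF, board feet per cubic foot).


Formula: LRF = Lumber Output (BF) / Log Input (ft^3)
LRF = 143 BF / 18.1 ft^3
LRF = 7.9 BF/ft^3

7.9


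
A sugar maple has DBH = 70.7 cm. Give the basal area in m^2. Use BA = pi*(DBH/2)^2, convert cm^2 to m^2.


Formula: BA = pi * (DBH/2)^2 / 10000  (cm^2 to m^2)
Radius = DBH/2 = 70.7/2 = 35.35 cm
BA = pi * 35.35^2 / 10000
   = 3925.8049 cm^2 / 10000
   = 0.3926 m^2

0.3926


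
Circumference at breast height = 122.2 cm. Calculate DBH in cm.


Formula: DBH = C / pi
DBH = 122.2 / pi
pi = 3.14159...
DBH = 38.9 cm

38.9


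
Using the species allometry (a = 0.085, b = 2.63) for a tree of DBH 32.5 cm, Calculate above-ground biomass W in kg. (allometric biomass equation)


Formula: W = a * DBH^b  (allometric power law)
DBH^b = 32.5^2.63 = 9467.8908
W = 0.085 * 9467.8908 = 804.8 kg

804.8


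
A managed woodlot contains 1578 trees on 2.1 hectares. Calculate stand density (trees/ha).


Formula: Stand Density = N_trees / Area_ha
Density = 1578 trees / 2.1 ha
Density = 751 trees/ha

751


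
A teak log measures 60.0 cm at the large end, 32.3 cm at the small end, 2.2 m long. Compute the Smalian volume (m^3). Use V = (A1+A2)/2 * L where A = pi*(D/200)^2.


Smalian: V = (A1 + A2)/2 * L,  A = pi*(D/200)^2
A1 = pi*(60.0/200)^2 = 0.282743 m^2
A2 = pi*(32.3/200)^2 = 0.08194 m^2
V = (0.282743+0.08194)/2*2.2 = 0.4012 m^3

0.4012


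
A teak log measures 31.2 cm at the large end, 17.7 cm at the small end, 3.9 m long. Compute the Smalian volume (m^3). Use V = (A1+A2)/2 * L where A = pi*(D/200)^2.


Smalian: V = (A1 + A2)/2 * L,  A = pi*(D/200)^2
A1 = pi*(31.2/200)^2 = 0.076454 m^2
A2 = pi*(17.7/200)^2 = 0.024606 m^2
V = (0.076454+0.024606)/2*3.9 = 0.1971 m^3

0.1971


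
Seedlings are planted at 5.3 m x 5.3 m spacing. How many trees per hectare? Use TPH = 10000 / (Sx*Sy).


Formula: TPH = 10000 m^2/ha / (spacing_x * spacing_y)
Area per tree = 5.3 m * 5.3 m = 28.09 m^2
TPH = 10000 / 28.09 = 356 trees/ha

356


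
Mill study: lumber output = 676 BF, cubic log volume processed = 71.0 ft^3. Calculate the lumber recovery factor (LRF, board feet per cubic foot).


Formula: LRF = Lumber Output (BF) / Log Input (ft^3)
LRF = 676 BF / 71.0 ft^3
LRF = 9.52 BF/ft^3

9.52


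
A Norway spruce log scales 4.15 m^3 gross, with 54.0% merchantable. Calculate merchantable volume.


Formula: MV = V_total * (merchantable_pct / 100)
Merchantable fraction = 54.0% / 100 = 0.54
MV = 4.15 m^3 * 0.54 = 2.241 m^3

2.241


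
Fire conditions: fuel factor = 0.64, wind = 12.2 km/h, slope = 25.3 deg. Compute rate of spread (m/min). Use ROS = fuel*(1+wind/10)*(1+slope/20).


Formula: ROS = fuel * (1 + wind/10) * (1 + slope/20)
Wind factor = 1 + 12.2/10 = 2.22
Slope factor = 1 + 25.3/20 = 2.265
ROS = 0.64 * 2.22 * 2.265 = 3.22 m/min

3.22


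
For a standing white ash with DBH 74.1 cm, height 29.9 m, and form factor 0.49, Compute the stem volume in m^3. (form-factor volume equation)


Formula: V = pi * (DBH/200)^2 * H * ff
Radius = DBH/200 = 74.1/200 = 0.3705 m
Radius^2 = 0.3705^2 = 0.13727025 m^2
V = pi * 0.13727025 * 29.9 * 0.49
V = 6.318 m^3

6.318


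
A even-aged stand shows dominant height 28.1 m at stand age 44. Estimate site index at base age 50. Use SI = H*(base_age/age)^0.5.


Formula: SI = H_dom * (base_age / age)^0.5
Age ratio = 50 / 44 = 1.13636
sqrt(age_ratio) = 1.066
SI = 28.1 * 1.066 = 30.0 m

30.0


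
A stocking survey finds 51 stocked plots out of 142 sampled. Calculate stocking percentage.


Formula: Stocking % = stocked plots / total plots * 100
Stocking = 51 / 142 * 100
Stocking = 0.3592 * 100 = 35.9%

35.9


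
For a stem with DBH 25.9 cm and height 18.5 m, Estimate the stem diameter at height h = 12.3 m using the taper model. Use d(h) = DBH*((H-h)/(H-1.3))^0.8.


Taper: d(h) = DBH * ((H - h) / (H - 1.3))^0.8
Numerator = H - h = 18.5 - 12.3 = 6.2 m
Denominator = H - 1.3 = 18.5 - 1.3 = 17.2 m
Ratio = 6.2 / 17.2 = 0.36047
d = 25.9 * 0.36047^0.8 = 11.4 cm

11.4


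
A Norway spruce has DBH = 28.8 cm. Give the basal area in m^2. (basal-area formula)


Formula: BA = pi * (DBH/2)^2 / 10000  (cm^2 to m^2)
Radius = DBH/2 = 28.8/2 = 14.4 cm
BA = pi * 14.4^2 / 10000
   = 651.4407 cm^2 / 10000
   = 0.0651 m^2

0.0651


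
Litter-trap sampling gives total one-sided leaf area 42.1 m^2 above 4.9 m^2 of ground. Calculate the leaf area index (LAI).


Formula: LAI = total leaf area / ground area  (dimensionless)
LAI = 42.1 m^2 / 4.9 m^2
LAI = 8.59

8.59


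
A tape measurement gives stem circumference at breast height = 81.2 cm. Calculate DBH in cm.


Formula: DBH = C / pi
DBH = 81.2 / pi
pi = 3.14159...
DBH = 25.8 cm

25.8


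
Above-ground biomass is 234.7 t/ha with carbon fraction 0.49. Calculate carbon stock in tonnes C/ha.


Formula: Carbon Stock = Biomass * Carbon Fraction
C = 234.7 t/ha * 0.49
C = 115.0 t C/ha

115.0


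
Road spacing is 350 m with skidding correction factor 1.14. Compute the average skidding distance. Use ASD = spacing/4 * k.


Formula: ASD = (spacing / 4) * correction
Uncorrected distance = spacing / 4 = 350 / 4 = 87.5 m
ASD = 87.5 * 1.14 = 100 m

100


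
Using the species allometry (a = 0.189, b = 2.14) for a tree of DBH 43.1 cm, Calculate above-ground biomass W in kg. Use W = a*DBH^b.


Formula: W = a * DBH^b  (allometric power law)
DBH^b = 43.1^2.14 = 3146.164
W = 0.189 * 3146.164 = 594.6 kg

594.6


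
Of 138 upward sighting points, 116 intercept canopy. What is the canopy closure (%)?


Formula: Canopy closure = covered points / total points * 100
Closure = 116 / 138 * 100
Closure = 0.8406 * 100 = 84.1%

84.1


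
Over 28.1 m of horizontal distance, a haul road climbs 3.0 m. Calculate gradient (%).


Formula: Gradient = rise / run * 100
Gradient = 3.0 / 28.1 * 100 = 10.7%

10.7


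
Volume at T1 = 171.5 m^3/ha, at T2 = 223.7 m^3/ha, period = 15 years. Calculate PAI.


Formula: PAI = (V_T2 - V_T1) / (T2 - T1)
Volume increment = 223.7 - 171.5 = 52.2 m^3/ha
PAI = 52.2 / 15 = 3.48 m^3/ha/year

3.48


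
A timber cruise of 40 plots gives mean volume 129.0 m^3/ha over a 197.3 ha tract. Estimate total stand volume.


Formula: Total Volume = Mean Volume per ha * Total Area
Total Volume = 129.0 m^3/ha * 197.3 ha
Total Volume = 25452 m^3

25452


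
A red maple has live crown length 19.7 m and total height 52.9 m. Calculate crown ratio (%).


Formula: Crown Ratio = (Crown Length / Total Height) * 100
CR = (19.7 m / 52.9 m) * 100
CR = 0.3724 * 100 = 37.2%

37.2


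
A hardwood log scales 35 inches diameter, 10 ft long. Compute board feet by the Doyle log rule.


Doyle: BF = (D - 4)^2 * L / 16
Adjusted diameter = 35 - 4 = 31 in
(D-4)^2 = 31^2 = 961
BF = 961 * 10 / 16 = 601 BF

601


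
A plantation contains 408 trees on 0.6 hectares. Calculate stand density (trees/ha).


Formula: Stand Density = N_trees / Area_ha
Density = 408 trees / 0.6 ha
Density = 680 trees/ha

680


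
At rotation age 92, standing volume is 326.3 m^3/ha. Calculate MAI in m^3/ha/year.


Formula: MAI = Total Volume / Stand Age
MAI = 326.3 m^3/ha / 92 years
MAI = 3.55 m^3/ha/year

3.55


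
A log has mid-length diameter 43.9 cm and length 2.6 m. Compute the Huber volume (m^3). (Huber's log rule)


Huber: V = Am * L,  Am = pi*(Dm/200)^2
Am = pi*(43.9/200)^2 = 0.151363 m^2
V = 0.151363*2.6 = 0.3935 m^3

0.3935


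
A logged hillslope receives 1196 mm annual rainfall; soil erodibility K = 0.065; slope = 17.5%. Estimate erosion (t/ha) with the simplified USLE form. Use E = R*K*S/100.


Formula: E = R * K * S / 100  (simplified USLE)
R * K = 1196 * 0.065 = 77.74
E = 77.74 * 17.5 / 100 = 13.6 t/ha

13.6


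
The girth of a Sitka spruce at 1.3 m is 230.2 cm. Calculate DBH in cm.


Formula: DBH = C / pi
DBH = 230.2 / pi
pi = 3.14159...
DBH = 73.3 cm

73.3


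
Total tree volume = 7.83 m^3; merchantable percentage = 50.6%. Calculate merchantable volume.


Formula: MV = V_total * (merchantable_pct / 100)
Merchantable fraction = 50.6% / 100 = 0.506
MV = 7.83 m^3 * 0.506 = 3.962 m^3

3.962


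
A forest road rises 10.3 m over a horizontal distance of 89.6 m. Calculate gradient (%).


Formula: Gradient = rise / run * 100
Gradient = 10.3 / 89.6 * 100 = 11.5%

11.5


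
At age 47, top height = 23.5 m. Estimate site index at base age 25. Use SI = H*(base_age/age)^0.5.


Formula: SI = H_dom * (base_age / age)^0.5
Age ratio = 25 / 47 = 0.53191
sqrt(age_ratio) = 0.72932
SI = 23.5 * 0.72932 = 17.1 m

17.1


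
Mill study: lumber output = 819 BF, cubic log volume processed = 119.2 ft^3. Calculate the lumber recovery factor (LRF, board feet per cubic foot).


Formula: LRF = Lumber Output (BF) / Log Input (ft^3)
LRF = 819 BF / 119.2 ft^3
LRF = 6.87 BF/ft^3

6.87


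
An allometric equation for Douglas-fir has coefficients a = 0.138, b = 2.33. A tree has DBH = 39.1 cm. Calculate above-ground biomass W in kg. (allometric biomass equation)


Formula: W = a * DBH^b  (allometric power law)
DBH^b = 39.1^2.33 = 5125.9202
W = 0.138 * 5125.9202 = 707.4 kg

707.4


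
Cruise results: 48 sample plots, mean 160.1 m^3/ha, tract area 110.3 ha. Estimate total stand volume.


Formula: Total Volume = Mean Volume per ha * Total Area
Total Volume = 160.1 m^3/ha * 110.3 ha
Total Volume = 17659 m^3

17659


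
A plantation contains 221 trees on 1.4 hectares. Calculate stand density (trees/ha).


Formula: Stand Density = N_trees / Area_ha
Density = 221 trees / 1.4 ha
Density = 158 trees/ha

158


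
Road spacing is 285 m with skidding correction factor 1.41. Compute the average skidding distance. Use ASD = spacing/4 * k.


Formula: ASD = (spacing / 4) * correction
Uncorrected distance = spacing / 4 = 285 / 4 = 71.25 m
ASD = 71.25 * 1.41 = 100 m

100


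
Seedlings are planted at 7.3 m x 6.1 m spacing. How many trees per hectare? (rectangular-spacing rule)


Formula: TPH = 10000 m^2/ha / (spacing_x * spacing_y)
Area per tree = 7.3 m * 6.1 m = 44.53 m^2
TPH = 10000 / 44.53 = 225 trees/ha

225


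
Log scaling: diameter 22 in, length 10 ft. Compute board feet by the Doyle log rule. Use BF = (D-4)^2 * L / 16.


Doyle: BF = (D - 4)^2 * L / 16
Adjusted diameter = 22 - 4 = 18 in
(D-4)^2 = 18^2 = 324
BF = 324 * 10 / 16 = 203 BF

203


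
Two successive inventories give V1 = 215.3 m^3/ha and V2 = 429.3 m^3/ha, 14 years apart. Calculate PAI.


Formula: PAI = (V_T2 - V_T1) / (T2 - T1)
Volume increment = 429.3 - 215.3 = 214.0 m^3/ha
PAI = 214.0 / 14 = 15.29 m^3/ha/year

15.29


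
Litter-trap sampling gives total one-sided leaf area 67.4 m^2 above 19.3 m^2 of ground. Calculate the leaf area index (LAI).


Formula: LAI = total leaf area / ground area  (dimensionless)
LAI = 67.4 m^2 / 19.3 m^2
LAI = 3.49

3.49


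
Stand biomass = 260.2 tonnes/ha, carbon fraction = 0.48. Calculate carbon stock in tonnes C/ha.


Formula: Carbon Stock = Biomass * Carbon Fraction
C = 260.2 t/ha * 0.48
C = 124.9 t C/ha

124.9


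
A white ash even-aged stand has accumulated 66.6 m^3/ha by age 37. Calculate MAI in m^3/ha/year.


Formula: MAI = Total Volume / Stand Age
MAI = 66.6 m^3/ha / 37 years
MAI = 1.8 m^3/ha/year

1.8


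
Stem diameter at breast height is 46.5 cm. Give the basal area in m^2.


Formula: BA = pi * (DBH/2)^2 / 10000  (cm^2 to m^2)
Radius = DBH/2 = 46.5/2 = 23.25 cm
BA = pi * 23.25^2 / 10000
   = 1698.2272 cm^2 / 10000
   = 0.1698 m^2

0.1698


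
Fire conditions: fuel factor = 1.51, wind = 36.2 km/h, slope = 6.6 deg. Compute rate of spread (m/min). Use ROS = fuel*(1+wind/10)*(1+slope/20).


Formula: ROS = fuel * (1 + wind/10) * (1 + slope/20)
Wind factor = 1 + 36.2/10 = 4.62
Slope factor = 1 + 6.6/20 = 1.33
ROS = 1.51 * 4.62 * 1.33 = 9.28 m/min

9.28


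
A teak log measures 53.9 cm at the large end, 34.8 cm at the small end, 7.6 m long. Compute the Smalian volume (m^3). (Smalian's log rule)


Smalian: V = (A1 + A2)/2 * L,  A = pi*(D/200)^2
A1 = pi*(53.9/200)^2 = 0.228175 m^2
A2 = pi*(34.8/200)^2 = 0.095115 m^2
V = (0.228175+0.095115)/2*7.6 = 1.2285 m^3

1.2285


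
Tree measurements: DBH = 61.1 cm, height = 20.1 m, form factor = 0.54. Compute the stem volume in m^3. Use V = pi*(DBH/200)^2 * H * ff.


Formula: V = pi * (DBH/200)^2 * H * ff
Radius = DBH/200 = 61.1/200 = 0.3055 m
Radius^2 = 0.3055^2 = 0.09333025 m^2
V = pi * 0.09333025 * 20.1 * 0.54
V = 3.182 m^3

3.182


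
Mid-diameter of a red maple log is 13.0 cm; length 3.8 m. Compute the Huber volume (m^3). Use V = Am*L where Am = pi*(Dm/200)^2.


Huber: V = Am * L,  Am = pi*(Dm/200)^2
Am = pi*(13.0/200)^2 = 0.013273 m^2
V = 0.013273*3.8 = 0.0504 m^3

0.0504


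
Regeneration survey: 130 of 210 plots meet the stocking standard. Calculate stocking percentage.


Formula: Stocking % = stocked plots / total plots * 100
Stocking = 130 / 210 * 100
Stocking = 0.619 * 100 = 61.9%

61.9


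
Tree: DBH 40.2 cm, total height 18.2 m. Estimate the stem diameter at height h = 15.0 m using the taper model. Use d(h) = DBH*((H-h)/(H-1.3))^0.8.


Taper: d(h) = DBH * ((H - h) / (H - 1.3))^0.8
Numerator = H - h = 18.2 - 15.0 = 3.2 m
Denominator = H - 1.3 = 18.2 - 1.3 = 16.9 m
Ratio = 3.2 / 16.9 = 0.18935
d = 40.2 * 0.18935^0.8 = 10.6 cm

10.6


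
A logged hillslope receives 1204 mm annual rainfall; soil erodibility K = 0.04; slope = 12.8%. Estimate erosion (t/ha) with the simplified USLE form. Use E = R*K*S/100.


Formula: E = R * K * S / 100  (simplified USLE)
R * K = 1204 * 0.04 = 48.16
E = 48.16 * 12.8 / 100 = 6.16 t/ha

6.16


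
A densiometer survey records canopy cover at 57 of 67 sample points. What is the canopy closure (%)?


Formula: Canopy closure = covered points / total points * 100
Closure = 57 / 67 * 100
Closure = 0.8507 * 100 = 85.1%

85.1


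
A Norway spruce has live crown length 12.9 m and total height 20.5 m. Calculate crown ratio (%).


Formula: Crown Ratio = (Crown Length / Total Height) * 100
CR = (12.9 m / 20.5 m) * 100
CR = 0.6293 * 100 = 62.9%

62.9


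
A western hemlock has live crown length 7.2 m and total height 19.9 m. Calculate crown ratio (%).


Formula: Crown Ratio = (Crown Length / Total Height) * 100
CR = (7.2 m / 19.9 m) * 100
CR = 0.3618 * 100 = 36.2%

36.2


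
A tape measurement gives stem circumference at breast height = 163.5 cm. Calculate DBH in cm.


Formula: DBH = C / pi
DBH = 163.5 / pi
pi = 3.14159...
DBH = 52.0 cm

52.0


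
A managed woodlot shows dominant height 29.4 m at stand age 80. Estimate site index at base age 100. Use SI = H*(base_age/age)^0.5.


Formula: SI = H_dom * (base_age / age)^0.5
Age ratio = 100 / 80 = 1.25
sqrt(age_ratio) = 1.11803
SI = 29.4 * 1.11803 = 32.9 m

32.9


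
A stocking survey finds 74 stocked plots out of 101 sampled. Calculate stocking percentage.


Formula: Stocking % = stocked plots / total plots * 100
Stocking = 74 / 101 * 100
Stocking = 0.7327 * 100 = 73.3%

73.3


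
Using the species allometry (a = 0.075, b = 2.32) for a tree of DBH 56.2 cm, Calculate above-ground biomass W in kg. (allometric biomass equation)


Formula: W = a * DBH^b  (allometric power law)
DBH^b = 56.2^2.32 = 11465.3747
W = 0.075 * 11465.3747 = 859.9 kg

859.9


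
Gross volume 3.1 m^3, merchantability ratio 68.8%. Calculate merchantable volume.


Formula: MV = V_total * (merchantable_pct / 100)
Merchantable fraction = 68.8% / 100 = 0.688
MV = 3.1 m^3 * 0.688 = 2.133 m^3

2.133


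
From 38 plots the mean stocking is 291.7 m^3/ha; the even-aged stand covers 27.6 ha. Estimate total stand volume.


Formula: Total Volume = Mean Volume per ha * Total Area
Total Volume = 291.7 m^3/ha * 27.6 ha
Total Volume = 8051 m^3

8051


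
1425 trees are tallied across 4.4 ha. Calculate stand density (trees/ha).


Formula: Stand Density = N_trees / Area_ha
Density = 1425 trees / 4.4 ha
Density = 324 trees/ha

324


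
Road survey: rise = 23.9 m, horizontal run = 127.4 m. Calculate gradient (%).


Formula: Gradient = rise / run * 100
Gradient = 23.9 / 127.4 * 100 = 18.8%

18.8


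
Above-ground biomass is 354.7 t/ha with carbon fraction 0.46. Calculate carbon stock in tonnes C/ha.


Formula: Carbon Stock = Biomass * Carbon Fraction
C = 354.7 t/ha * 0.46
C = 163.2 t C/ha

163.2


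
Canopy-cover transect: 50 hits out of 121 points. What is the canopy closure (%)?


Formula: Canopy closure = covered points / total points * 100
Closure = 50 / 121 * 100
Closure = 0.4132 * 100 = 41.3%

41.3


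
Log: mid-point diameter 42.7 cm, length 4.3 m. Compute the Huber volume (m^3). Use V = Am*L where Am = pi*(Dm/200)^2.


Huber: V = Am * L,  Am = pi*(Dm/200)^2
Am = pi*(42.7/200)^2 = 0.143201 m^2
V = 0.143201*4.3 = 0.6158 m^3

0.6158


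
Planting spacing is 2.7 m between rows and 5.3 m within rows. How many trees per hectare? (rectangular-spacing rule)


Formula: TPH = 10000 m^2/ha / (spacing_x * spacing_y)
Area per tree = 2.7 m * 5.3 m = 14.31 m^2
TPH = 10000 / 14.31 = 699 trees/ha

699


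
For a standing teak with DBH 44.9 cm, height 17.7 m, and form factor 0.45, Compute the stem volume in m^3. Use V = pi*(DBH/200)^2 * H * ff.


Formula: V = pi * (DBH/200)^2 * H * ff
Radius = DBH/200 = 44.9/200 = 0.2245 m
Radius^2 = 0.2245^2 = 0.05040025 m^2
V = pi * 0.05040025 * 17.7 * 0.45
V = 1.261 m^3

1.261


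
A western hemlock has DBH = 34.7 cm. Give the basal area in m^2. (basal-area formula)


Formula: BA = pi * (DBH/2)^2 / 10000  (cm^2 to m^2)
Radius = DBH/2 = 34.7/2 = 17.35 cm
BA = pi * 17.35^2 / 10000
   = 945.6901 cm^2 / 10000
   = 0.0946 m^2

0.0946


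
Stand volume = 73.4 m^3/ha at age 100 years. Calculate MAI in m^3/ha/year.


Formula: MAI = Total Volume / Stand Age
MAI = 73.4 m^3/ha / 100 years
MAI = 0.73 m^3/ha/year

0.73


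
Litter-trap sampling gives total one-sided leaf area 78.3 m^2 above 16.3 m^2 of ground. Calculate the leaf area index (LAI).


Formula: LAI = total leaf area / ground area  (dimensionless)
LAI = 78.3 m^2 / 16.3 m^2
LAI = 4.8

4.8


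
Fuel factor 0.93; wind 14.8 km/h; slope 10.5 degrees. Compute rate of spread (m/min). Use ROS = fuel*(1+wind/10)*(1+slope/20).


Formula: ROS = fuel * (1 + wind/10) * (1 + slope/20)
Wind factor = 1 + 14.8/10 = 2.48
Slope factor = 1 + 10.5/20 = 1.525
ROS = 0.93 * 2.48 * 1.525 = 3.52 m/min

3.52


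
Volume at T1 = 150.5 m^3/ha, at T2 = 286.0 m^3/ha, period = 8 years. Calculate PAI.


Formula: PAI = (V_T2 - V_T1) / (T2 - T1)
Volume increment = 286.0 - 150.5 = 135.5 m^3/ha
PAI = 135.5 / 8 = 16.94 m^3/ha/year

16.94


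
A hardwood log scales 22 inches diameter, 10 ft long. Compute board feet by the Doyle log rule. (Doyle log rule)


Doyle: BF = (D - 4)^2 * L / 16
Adjusted diameter = 22 - 4 = 18 in
(D-4)^2 = 18^2 = 324
BF = 324 * 10 / 16 = 203 BF

203


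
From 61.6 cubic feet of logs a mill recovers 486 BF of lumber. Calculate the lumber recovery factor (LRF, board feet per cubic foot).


Formula: LRF = Lumber Output (BF) / Log Input (ft^3)
LRF = 486 BF / 61.6 ft^3
LRF = 7.89 BF/ft^3

7.89


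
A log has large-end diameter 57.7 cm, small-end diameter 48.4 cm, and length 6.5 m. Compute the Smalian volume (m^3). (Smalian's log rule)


Smalian: V = (A1 + A2)/2 * L,  A = pi*(D/200)^2
A1 = pi*(57.7/200)^2 = 0.261482 m^2
A2 = pi*(48.4/200)^2 = 0.183984 m^2
V = (0.261482+0.183984)/2*6.5 = 1.4478 m^3

1.4478


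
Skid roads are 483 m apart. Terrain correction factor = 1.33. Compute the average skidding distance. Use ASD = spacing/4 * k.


Formula: ASD = (spacing / 4) * correction
Uncorrected distance = spacing / 4 = 483 / 4 = 120.75 m
ASD = 120.75 * 1.33 = 161 m

161


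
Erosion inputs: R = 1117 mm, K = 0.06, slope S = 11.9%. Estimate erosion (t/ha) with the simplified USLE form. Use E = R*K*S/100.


Formula: E = R * K * S / 100  (simplified USLE)
R * K = 1117 * 0.06 = 67.02
E = 67.02 * 11.9 / 100 = 7.98 t/ha

7.98


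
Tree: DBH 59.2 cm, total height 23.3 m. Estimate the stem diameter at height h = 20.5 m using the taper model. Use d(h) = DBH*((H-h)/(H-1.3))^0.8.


Taper: d(h) = DBH * ((H - h) / (H - 1.3))^0.8
Numerator = H - h = 23.3 - 20.5 = 2.8 m
Denominator = H - 1.3 = 23.3 - 1.3 = 22.0 m
Ratio = 2.8 / 22.0 = 0.12727
d = 59.2 * 0.12727^0.8 = 11.4 cm

11.4


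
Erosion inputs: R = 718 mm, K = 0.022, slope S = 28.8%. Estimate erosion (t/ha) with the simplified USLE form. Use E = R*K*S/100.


Formula: E = R * K * S / 100  (simplified USLE)
R * K = 718 * 0.022 = 15.796
E = 15.796 * 28.8 / 100 = 4.55 t/ha

4.55


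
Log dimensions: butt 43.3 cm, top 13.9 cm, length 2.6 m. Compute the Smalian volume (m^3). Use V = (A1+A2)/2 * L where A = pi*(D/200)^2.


Smalian: V = (A1 + A2)/2 * L,  A = pi*(D/200)^2
A1 = pi*(43.3/200)^2 = 0.147254 m^2
A2 = pi*(13.9/200)^2 = 0.015175 m^2
V = (0.147254+0.015175)/2*2.6 = 0.2112 m^3

0.2112


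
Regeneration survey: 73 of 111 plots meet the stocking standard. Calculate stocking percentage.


Formula: Stocking % = stocked plots / total plots * 100
Stocking = 73 / 111 * 100
Stocking = 0.6577 * 100 = 65.8%

65.8


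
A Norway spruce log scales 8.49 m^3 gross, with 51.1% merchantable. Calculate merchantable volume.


Formula: MV = V_total * (merchantable_pct / 100)
Merchantable fraction = 51.1% / 100 = 0.511
MV = 8.49 m^3 * 0.511 = 4.338 m^3

4.338


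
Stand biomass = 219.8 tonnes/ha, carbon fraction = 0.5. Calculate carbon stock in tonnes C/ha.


Formula: Carbon Stock = Biomass * Carbon Fraction
C = 219.8 t/ha * 0.5
C = 109.9 t C/ha

109.9


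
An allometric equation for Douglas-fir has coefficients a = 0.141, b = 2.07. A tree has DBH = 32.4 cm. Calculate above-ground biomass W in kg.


Formula: W = a * DBH^b  (allometric power law)
DBH^b = 32.4^2.07 = 1339.1467
W = 0.141 * 1339.1467 = 188.8 kg

188.8


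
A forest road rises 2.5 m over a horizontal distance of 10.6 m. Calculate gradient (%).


Formula: Gradient = rise / run * 100
Gradient = 2.5 / 10.6 * 100 = 23.6%

23.6


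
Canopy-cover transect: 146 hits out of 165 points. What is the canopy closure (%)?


Formula: Canopy closure = covered points / total points * 100
Closure = 146 / 165 * 100
Closure = 0.8848 * 100 = 88.5%

88.5
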